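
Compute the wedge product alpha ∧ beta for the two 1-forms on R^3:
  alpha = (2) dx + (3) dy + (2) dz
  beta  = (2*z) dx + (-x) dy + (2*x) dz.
alpha ∧ beta = (-2*x - 6*z) dx ∧ dy + (4*x - 4*z) dx ∧ dz + (8*x) dy ∧ dz

Distribute the wedge, using dx_i ∧ dx_j = -dx_j ∧ dx_i and dx_i ∧ dx_i = 0. For each pair (i, j) with i < j, the coefficient of dx_i ∧ dx_j in alpha ∧ beta is (alpha_i * beta_j - alpha_j * beta_i). Collecting: alpha ∧ beta = (-2*x - 6*z) dx ∧ dy + (4*x - 4*z) dx ∧ dz + (8*x) dy ∧ dz.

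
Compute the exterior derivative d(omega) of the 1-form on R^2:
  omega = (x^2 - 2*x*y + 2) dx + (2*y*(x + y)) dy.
d(omega) = (2*x + 2*y) dx ∧ dy

For a 1-form omega = sum_i f_i dx_i, the exterior derivative is
  d(omega) = sum_{i < j} (∂f_j/∂x_i - ∂f_i/∂x_j) dx_i ∧ dx_j.
  coefficient of dx ∧ dy: ∂f_2/∂x - ∂f_1/∂y = ∂(2*y*(x + y))/∂x - ∂(x^2 - 2*x*y + 2)/∂y = 2*x + 2*y
Assembling: d(omega) = (2*x + 2*y) dx ∧ dy.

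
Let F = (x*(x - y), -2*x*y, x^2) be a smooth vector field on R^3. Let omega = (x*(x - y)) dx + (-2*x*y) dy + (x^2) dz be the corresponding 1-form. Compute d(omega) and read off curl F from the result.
d(omega) = (0) dy ∧ dz + (-2*x) dz ∧ dx + (x - 2*y) dx ∧ dy; curl F = (0, -2*x, x - 2*y)

d omega = sum_{i<j} (∂f_j/∂x_i - ∂f_i/∂x_j) dx_i ∧ dx_j. Under the identification (dy ∧ dz, dz ∧ dx, dx ∧ dy) ↔ (e_x, e_y, e_z), the coefficients are exactly the components of curl F. Compute:
  ∂R/∂y - ∂Q/∂z = (0) - (0) = 0
  ∂P/∂z - ∂R/∂x = (0) - (2*x) = -2*x
  ∂Q/∂x - ∂P/∂y = (-2*y) - (-x) = x - 2*y.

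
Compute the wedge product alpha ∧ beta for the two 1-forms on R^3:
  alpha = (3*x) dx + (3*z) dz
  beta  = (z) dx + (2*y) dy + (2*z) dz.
alpha ∧ beta = (6*x*y) dx ∧ dy + (3*z*(2*x - z)) dx ∧ dz + (-6*y*z) dy ∧ dz

Distribute the wedge, using dx_i ∧ dx_j = -dx_j ∧ dx_i and dx_i ∧ dx_i = 0. For each pair (i, j) with i < j, the coefficient of dx_i ∧ dx_j in alpha ∧ beta is (alpha_i * beta_j - alpha_j * beta_i). Collecting: alpha ∧ beta = (6*x*y) dx ∧ dy + (3*z*(2*x - z)) dx ∧ dz + (-6*y*z) dy ∧ dz.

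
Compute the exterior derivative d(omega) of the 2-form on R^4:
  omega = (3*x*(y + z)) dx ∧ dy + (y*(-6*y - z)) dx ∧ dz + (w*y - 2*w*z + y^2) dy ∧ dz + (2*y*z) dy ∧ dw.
d(omega) = (3*x + 12*y + z) dx ∧ dy ∧ dz + (-y - 2*z) dy ∧ dz ∧ dw

For a 2-form omega = sum_{i<j} g_{ij} dx_i ∧ dx_j, the exterior derivative is
  d(omega) = sum_{i<j} d(g_{ij}) ∧ dx_i ∧ dx_j = sum_{i<j, k} (∂g_{ij}/∂x_k) dx_k ∧ dx_i ∧ dx_j.
Expand each term, using dx_k ∧ dx_i ∧ dx_j = sgn(permutation) dx_{(a)} ∧ dx_{(b)} ∧ dx_{(c)} with (a < b < c) sorted:
  d(3*x*(y + z)) includes (∂/∂z)(3*x*(y + z)) dz = (3*x) dz, which multiplied by dx ∧ dy gives (3*x) dx ∧ dy ∧ dz
  d(y*(-6*y - z)) includes (∂/∂y)(y*(-6*y - z)) dy = (-12*y - z) dy, which multiplied by dx ∧ dz gives (12*y + z) dx ∧ dy ∧ dz
  d(w*y - 2*w*z + y^2) includes (∂/∂w)(w*y - 2*w*z + y^2) dw = (y - 2*z) dw, which multiplied by dy ∧ dz gives (y - 2*z) dy ∧ dz ∧ dw
  d(2*y*z) includes (∂/∂z)(2*y*z) dz = (2*y) dz, which multiplied by dy ∧ dw gives (-2*y) dy ∧ dz ∧ dw
Collecting like 3-forms: d(omega) = (3*x + 12*y + z) dx ∧ dy ∧ dz + (-y - 2*z) dy ∧ dz ∧ dw.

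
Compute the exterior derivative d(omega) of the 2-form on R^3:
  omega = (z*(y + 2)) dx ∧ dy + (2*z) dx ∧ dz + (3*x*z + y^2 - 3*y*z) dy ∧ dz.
d(omega) = (y + 3*z + 2) dx ∧ dy ∧ dz

For a 2-form omega = sum_{i<j} g_{ij} dx_i ∧ dx_j, the exterior derivative is
  d(omega) = sum_{i<j} d(g_{ij}) ∧ dx_i ∧ dx_j = sum_{i<j, k} (∂g_{ij}/∂x_k) dx_k ∧ dx_i ∧ dx_j.
Expand each term, using dx_k ∧ dx_i ∧ dx_j = sgn(permutation) dx_{(a)} ∧ dx_{(b)} ∧ dx_{(c)} with (a < b < c) sorted:
  d(z*(y + 2)) includes (∂/∂z)(z*(y + 2)) dz = (y + 2) dz, which multiplied by dx ∧ dy gives (y + 2) dx ∧ dy ∧ dz
  d(3*x*z + y^2 - 3*y*z) includes (∂/∂x)(3*x*z + y^2 - 3*y*z) dx = (3*z) dx, which multiplied by dy ∧ dz gives (3*z) dx ∧ dy ∧ dz
Collecting like 3-forms: d(omega) = (y + 3*z + 2) dx ∧ dy ∧ dz.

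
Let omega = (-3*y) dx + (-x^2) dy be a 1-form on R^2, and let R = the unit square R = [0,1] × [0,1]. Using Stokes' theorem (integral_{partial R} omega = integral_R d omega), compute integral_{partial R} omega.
integral_(partial R) omega = 2

Stokes: integral_partial_R omega = integral_R d omega with d omega = (∂Q/∂x - ∂P/∂y) dx ∧ dy.
  ∂Q/∂x = -2*x
  ∂P/∂y = -3
  integrand = ∂Q/∂x - ∂P/∂y = 3 - 2*x.
Integrating over R: integral_0^1 integral_0^1 (3 - 2*x) dx dy = 2.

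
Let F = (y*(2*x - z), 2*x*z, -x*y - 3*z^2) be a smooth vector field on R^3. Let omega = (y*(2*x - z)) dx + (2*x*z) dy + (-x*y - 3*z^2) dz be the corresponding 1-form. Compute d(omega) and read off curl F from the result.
d(omega) = (-3*x) dy ∧ dz + (0) dz ∧ dx + (-2*x + 3*z) dx ∧ dy; curl F = (-3*x, 0, -2*x + 3*z)

d omega = sum_{i<j} (∂f_j/∂x_i - ∂f_i/∂x_j) dx_i ∧ dx_j. Under the identification (dy ∧ dz, dz ∧ dx, dx ∧ dy) ↔ (e_x, e_y, e_z), the coefficients are exactly the components of curl F. Compute:
  ∂R/∂y - ∂Q/∂z = (-x) - (2*x) = -3*x
  ∂P/∂z - ∂R/∂x = (-y) - (-y) = 0
  ∂Q/∂x - ∂P/∂y = (2*z) - (2*x - z) = -2*x + 3*z.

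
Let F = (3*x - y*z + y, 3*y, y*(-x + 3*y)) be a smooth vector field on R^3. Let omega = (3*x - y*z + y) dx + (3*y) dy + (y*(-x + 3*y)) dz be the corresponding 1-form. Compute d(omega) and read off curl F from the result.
d(omega) = (-x + 6*y) dy ∧ dz + (0) dz ∧ dx + (z - 1) dx ∧ dy; curl F = (-x + 6*y, 0, z - 1)

d omega = sum_{i<j} (∂f_j/∂x_i - ∂f_i/∂x_j) dx_i ∧ dx_j. Under the identification (dy ∧ dz, dz ∧ dx, dx ∧ dy) ↔ (e_x, e_y, e_z), the coefficients are exactly the components of curl F. Compute:
  ∂R/∂y - ∂Q/∂z = (-x + 6*y) - (0) = -x + 6*y
  ∂P/∂z - ∂R/∂x = (-y) - (-y) = 0
  ∂Q/∂x - ∂P/∂y = (0) - (1 - z) = z - 1.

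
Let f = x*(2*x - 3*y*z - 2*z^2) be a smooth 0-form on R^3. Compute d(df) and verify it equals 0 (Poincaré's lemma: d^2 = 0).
d(df) = 0

Step 1: df = sum_i (∂f/∂x_i) dx_i = (4*x - 3*y*z - 2*z^2) dx + (-3*x*z) dy + (x*(-3*y - 4*z)) dz.
Step 2: Apply d again. Using the 1-form formula, the coefficient of dx ∧ dy in d(df) is ∂^2 f/∂x ∂y - ∂^2 f/∂y ∂x = (-3*z) - (-3*z) = 0 (equality of mixed partials for smooth f).
Similarly for dx ∧ dz and dy ∧ dz — all coefficients vanish. So d(df) = 0.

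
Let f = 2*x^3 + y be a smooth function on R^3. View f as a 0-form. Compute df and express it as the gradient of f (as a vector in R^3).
df = (6*x^2) dx + (1) dy + (0) dz; grad f = (6*x^2, 1, 0)

For a 0-form f, d f = (∂f/∂x) dx + (∂f/∂y) dy + (∂f/∂z) dz. The components of the vector representation are exactly the entries of grad f in Cartesian coordinates:
  ∂f/∂x = 6*x^2
  ∂f/∂y = 1
  ∂f/∂z = 0.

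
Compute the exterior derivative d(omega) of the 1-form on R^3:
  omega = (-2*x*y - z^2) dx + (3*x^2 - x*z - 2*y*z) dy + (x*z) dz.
d(omega) = (8*x - z) dx ∧ dy + (3*z) dx ∧ dz + (x + 2*y) dy ∧ dz

For a 1-form omega = sum_i f_i dx_i, the exterior derivative is
  d(omega) = sum_{i < j} (∂f_j/∂x_i - ∂f_i/∂x_j) dx_i ∧ dx_j.
  coefficient of dx ∧ dy: ∂f_2/∂x - ∂f_1/∂y = ∂(3*x^2 - x*z - 2*y*z)/∂x - ∂(-2*x*y - z^2)/∂y = 8*x - z
  coefficient of dx ∧ dz: ∂f_3/∂x - ∂f_1/∂z = ∂(x*z)/∂x - ∂(-2*x*y - z^2)/∂z = 3*z
  coefficient of dy ∧ dz: ∂f_3/∂y - ∂f_2/∂z = ∂(x*z)/∂y - ∂(3*x^2 - x*z - 2*y*z)/∂z = x + 2*y
Assembling: d(omega) = (8*x - z) dx ∧ dy + (3*z) dx ∧ dz + (x + 2*y) dy ∧ dz.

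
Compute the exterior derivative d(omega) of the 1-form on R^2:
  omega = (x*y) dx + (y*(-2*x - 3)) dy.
d(omega) = (-x - 2*y) dx ∧ dy

For a 1-form omega = sum_i f_i dx_i, the exterior derivative is
  d(omega) = sum_{i < j} (∂f_j/∂x_i - ∂f_i/∂x_j) dx_i ∧ dx_j.
  coefficient of dx ∧ dy: ∂f_2/∂x - ∂f_1/∂y = ∂(y*(-2*x - 3))/∂x - ∂(x*y)/∂y = -x - 2*y
Assembling: d(omega) = (-x - 2*y) dx ∧ dy.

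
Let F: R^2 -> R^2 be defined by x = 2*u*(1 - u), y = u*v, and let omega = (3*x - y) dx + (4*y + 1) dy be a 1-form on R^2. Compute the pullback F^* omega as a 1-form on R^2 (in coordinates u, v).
F^* omega = (24*u^3 + 4*u^2*v - 36*u^2 + 4*u*v^2 - 2*u*v + 12*u + v) du + (u*(4*u*v + 1)) dv

Using F^*(f dg) = (f ∘ F) d(g ∘ F), substitute each coordinate x_i by F_i(u, v) in f_i, and replace dx_i by d F_i = (∂F_i/∂u) du + (∂F_i/∂v) dv.
  For the x component: f_1(F) = u*(-6*u - v + 6); d F_1 = (2 - 4*u) du + (0) dv
  For the y component: f_2(F) = 4*u*v + 1; d F_2 = (v) du + (u) dv
Combining and collecting du, dv coefficients:
  coeff of du: 24*u^3 + 4*u^2*v - 36*u^2 + 4*u*v^2 - 2*u*v + 12*u + v
  coeff of dv: u*(4*u*v + 1)
F^* omega = (24*u^3 + 4*u^2*v - 36*u^2 + 4*u*v^2 - 2*u*v + 12*u + v) du + (u*(4*u*v + 1)) dv.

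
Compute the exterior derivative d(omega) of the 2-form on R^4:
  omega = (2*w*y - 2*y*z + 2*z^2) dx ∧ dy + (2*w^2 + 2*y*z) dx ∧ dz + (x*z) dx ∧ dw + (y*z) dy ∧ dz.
d(omega) = (-2*y + 2*z) dx ∧ dy ∧ dz + (2*y) dx ∧ dy ∧ dw + (4*w - x) dx ∧ dz ∧ dw

For a 2-form omega = sum_{i<j} g_{ij} dx_i ∧ dx_j, the exterior derivative is
  d(omega) = sum_{i<j} d(g_{ij}) ∧ dx_i ∧ dx_j = sum_{i<j, k} (∂g_{ij}/∂x_k) dx_k ∧ dx_i ∧ dx_j.
Expand each term, using dx_k ∧ dx_i ∧ dx_j = sgn(permutation) dx_{(a)} ∧ dx_{(b)} ∧ dx_{(c)} with (a < b < c) sorted:
  d(2*w*y - 2*y*z + 2*z^2) includes (∂/∂z)(2*w*y - 2*y*z + 2*z^2) dz = (-2*y + 4*z) dz, which multiplied by dx ∧ dy gives (-2*y + 4*z) dx ∧ dy ∧ dz
  d(2*w*y - 2*y*z + 2*z^2) includes (∂/∂w)(2*w*y - 2*y*z + 2*z^2) dw = (2*y) dw, which multiplied by dx ∧ dy gives (2*y) dx ∧ dy ∧ dw
  d(2*w^2 + 2*y*z) includes (∂/∂y)(2*w^2 + 2*y*z) dy = (2*z) dy, which multiplied by dx ∧ dz gives (-2*z) dx ∧ dy ∧ dz
  d(2*w^2 + 2*y*z) includes (∂/∂w)(2*w^2 + 2*y*z) dw = (4*w) dw, which multiplied by dx ∧ dz gives (4*w) dx ∧ dz ∧ dw
  d(x*z) includes (∂/∂z)(x*z) dz = (x) dz, which multiplied by dx ∧ dw gives (-x) dx ∧ dz ∧ dw
Collecting like 3-forms: d(omega) = (-2*y + 2*z) dx ∧ dy ∧ dz + (2*y) dx ∧ dy ∧ dw + (4*w - x) dx ∧ dz ∧ dw.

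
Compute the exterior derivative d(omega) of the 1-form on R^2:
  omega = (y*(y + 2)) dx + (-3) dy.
d(omega) = (-2*y - 2) dx ∧ dy

For a 1-form omega = sum_i f_i dx_i, the exterior derivative is
  d(omega) = sum_{i < j} (∂f_j/∂x_i - ∂f_i/∂x_j) dx_i ∧ dx_j.
  coefficient of dx ∧ dy: ∂f_2/∂x - ∂f_1/∂y = ∂(-3)/∂x - ∂(y*(y + 2))/∂y = -2*y - 2
Assembling: d(omega) = (-2*y - 2) dx ∧ dy.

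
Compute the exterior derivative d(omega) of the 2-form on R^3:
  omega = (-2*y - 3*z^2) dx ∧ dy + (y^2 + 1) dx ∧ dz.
d(omega) = (-2*y - 6*z) dx ∧ dy ∧ dz

For a 2-form omega = sum_{i<j} g_{ij} dx_i ∧ dx_j, the exterior derivative is
  d(omega) = sum_{i<j} d(g_{ij}) ∧ dx_i ∧ dx_j = sum_{i<j, k} (∂g_{ij}/∂x_k) dx_k ∧ dx_i ∧ dx_j.
Expand each term, using dx_k ∧ dx_i ∧ dx_j = sgn(permutation) dx_{(a)} ∧ dx_{(b)} ∧ dx_{(c)} with (a < b < c) sorted:
  d(-2*y - 3*z^2) includes (∂/∂z)(-2*y - 3*z^2) dz = (-6*z) dz, which multiplied by dx ∧ dy gives (-6*z) dx ∧ dy ∧ dz
  d(y^2 + 1) includes (∂/∂y)(y^2 + 1) dy = (2*y) dy, which multiplied by dx ∧ dz gives (-2*y) dx ∧ dy ∧ dz
Collecting like 3-forms: d(omega) = (-2*y - 6*z) dx ∧ dy ∧ dz.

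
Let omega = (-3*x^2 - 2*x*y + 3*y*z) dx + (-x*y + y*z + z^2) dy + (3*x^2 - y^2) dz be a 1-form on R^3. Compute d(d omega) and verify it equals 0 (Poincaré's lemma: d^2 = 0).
d(d omega) = 0

Step 1: d omega = sum_{i<j} (∂f_j/∂x_i - ∂f_i/∂x_j) dx_i ∧ dx_j:
  coeff of dx ∧ dy: 2*x - y - 3*z
  coeff of dx ∧ dz: 6*x - 3*y
  coeff of dy ∧ dz: -3*y - 2*z
Step 2: Apply d again to each 2-form coefficient. The only possible 3-form in R^3 is dx ∧ dy ∧ dz, with coefficient
  ∂(coeff of dy∧dz)/∂x - ∂(coeff of dx∧dz)/∂y + ∂(coeff of dx∧dy)/∂z
  = ∂/∂x (-3*y - 2*z) - ∂/∂y (6*x - 3*y) + ∂/∂z (2*x - y - 3*z).
Each of these terms simplifies to sums of mixed partials that cancel in pairs. The result is 0 (by equality of mixed partials for smooth functions — Schwarz / Clairaut).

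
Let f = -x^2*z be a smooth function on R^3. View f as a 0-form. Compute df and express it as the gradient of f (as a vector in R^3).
df = (-2*x*z) dx + (0) dy + (-x^2) dz; grad f = (-2*x*z, 0, -x^2)

For a 0-form f, d f = (∂f/∂x) dx + (∂f/∂y) dy + (∂f/∂z) dz. The components of the vector representation are exactly the entries of grad f in Cartesian coordinates:
  ∂f/∂x = -2*x*z
  ∂f/∂y = 0
  ∂f/∂z = -x^2.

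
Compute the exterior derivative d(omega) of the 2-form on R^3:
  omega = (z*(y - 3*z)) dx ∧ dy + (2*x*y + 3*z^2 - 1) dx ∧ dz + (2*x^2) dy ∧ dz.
d(omega) = (2*x + y - 6*z) dx ∧ dy ∧ dz

For a 2-form omega = sum_{i<j} g_{ij} dx_i ∧ dx_j, the exterior derivative is
  d(omega) = sum_{i<j} d(g_{ij}) ∧ dx_i ∧ dx_j = sum_{i<j, k} (∂g_{ij}/∂x_k) dx_k ∧ dx_i ∧ dx_j.
Expand each term, using dx_k ∧ dx_i ∧ dx_j = sgn(permutation) dx_{(a)} ∧ dx_{(b)} ∧ dx_{(c)} with (a < b < c) sorted:
  d(z*(y - 3*z)) includes (∂/∂z)(z*(y - 3*z)) dz = (y - 6*z) dz, which multiplied by dx ∧ dy gives (y - 6*z) dx ∧ dy ∧ dz
  d(2*x*y + 3*z^2 - 1) includes (∂/∂y)(2*x*y + 3*z^2 - 1) dy = (2*x) dy, which multiplied by dx ∧ dz gives (-2*x) dx ∧ dy ∧ dz
  d(2*x^2) includes (∂/∂x)(2*x^2) dx = (4*x) dx, which multiplied by dy ∧ dz gives (4*x) dx ∧ dy ∧ dz
Collecting like 3-forms: d(omega) = (2*x + y - 6*z) dx ∧ dy ∧ dz.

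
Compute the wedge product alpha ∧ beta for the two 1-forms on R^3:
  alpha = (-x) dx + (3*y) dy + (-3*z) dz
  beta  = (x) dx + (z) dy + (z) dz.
alpha ∧ beta = (-x*(3*y + z)) dx ∧ dy + (2*x*z) dx ∧ dz + (3*z*(y + z)) dy ∧ dz

Distribute the wedge, using dx_i ∧ dx_j = -dx_j ∧ dx_i and dx_i ∧ dx_i = 0. For each pair (i, j) with i < j, the coefficient of dx_i ∧ dx_j in alpha ∧ beta is (alpha_i * beta_j - alpha_j * beta_i). Collecting: alpha ∧ beta = (-x*(3*y + z)) dx ∧ dy + (2*x*z) dx ∧ dz + (3*z*(y + z)) dy ∧ dz.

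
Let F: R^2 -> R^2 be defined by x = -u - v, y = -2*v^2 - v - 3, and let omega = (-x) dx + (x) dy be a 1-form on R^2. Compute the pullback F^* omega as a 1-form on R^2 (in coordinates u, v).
F^* omega = (-u - v) du + (4*v*(u + v)) dv

Using F^*(f dg) = (f ∘ F) d(g ∘ F), substitute each coordinate x_i by F_i(u, v) in f_i, and replace dx_i by d F_i = (∂F_i/∂u) du + (∂F_i/∂v) dv.
  For the x component: f_1(F) = u + v; d F_1 = (-1) du + (-1) dv
  For the y component: f_2(F) = -u - v; d F_2 = (0) du + (-4*v - 1) dv
Combining and collecting du, dv coefficients:
  coeff of du: -u - v
  coeff of dv: 4*v*(u + v)
F^* omega = (-u - v) du + (4*v*(u + v)) dv.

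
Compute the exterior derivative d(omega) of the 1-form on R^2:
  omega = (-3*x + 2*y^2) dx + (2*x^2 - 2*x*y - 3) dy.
d(omega) = (4*x - 6*y) dx ∧ dy

For a 1-form omega = sum_i f_i dx_i, the exterior derivative is
  d(omega) = sum_{i < j} (∂f_j/∂x_i - ∂f_i/∂x_j) dx_i ∧ dx_j.
  coefficient of dx ∧ dy: ∂f_2/∂x - ∂f_1/∂y = ∂(2*x^2 - 2*x*y - 3)/∂x - ∂(-3*x + 2*y^2)/∂y = 4*x - 6*y
Assembling: d(omega) = (4*x - 6*y) dx ∧ dy.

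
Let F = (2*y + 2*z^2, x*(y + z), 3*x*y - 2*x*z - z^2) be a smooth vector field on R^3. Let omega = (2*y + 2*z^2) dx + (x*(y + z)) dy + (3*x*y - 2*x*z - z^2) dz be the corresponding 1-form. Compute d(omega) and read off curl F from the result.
d(omega) = (2*x) dy ∧ dz + (-3*y + 6*z) dz ∧ dx + (y + z - 2) dx ∧ dy; curl F = (2*x, -3*y + 6*z, y + z - 2)

d omega = sum_{i<j} (∂f_j/∂x_i - ∂f_i/∂x_j) dx_i ∧ dx_j. Under the identification (dy ∧ dz, dz ∧ dx, dx ∧ dy) ↔ (e_x, e_y, e_z), the coefficients are exactly the components of curl F. Compute:
  ∂R/∂y - ∂Q/∂z = (3*x) - (x) = 2*x
  ∂P/∂z - ∂R/∂x = (4*z) - (3*y - 2*z) = -3*y + 6*z
  ∂Q/∂x - ∂P/∂y = (y + z) - (2) = y + z - 2.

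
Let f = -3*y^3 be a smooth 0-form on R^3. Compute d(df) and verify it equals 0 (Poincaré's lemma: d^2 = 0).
d(df) = 0

Step 1: df = sum_i (∂f/∂x_i) dx_i = (0) dx + (-9*y^2) dy + (0) dz.
Step 2: Apply d again. Using the 1-form formula, the coefficient of dx ∧ dy in d(df) is ∂^2 f/∂x ∂y - ∂^2 f/∂y ∂x = (0) - (0) = 0 (equality of mixed partials for smooth f).
Similarly for dx ∧ dz and dy ∧ dz — all coefficients vanish. So d(df) = 0.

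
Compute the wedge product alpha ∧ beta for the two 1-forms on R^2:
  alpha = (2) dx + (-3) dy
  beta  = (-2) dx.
alpha ∧ beta = (-6) dx ∧ dy

Distribute the wedge, using dx_i ∧ dx_j = -dx_j ∧ dx_i and dx_i ∧ dx_i = 0. For each pair (i, j) with i < j, the coefficient of dx_i ∧ dx_j in alpha ∧ beta is (alpha_i * beta_j - alpha_j * beta_i). Collecting: alpha ∧ beta = (-6) dx ∧ dy.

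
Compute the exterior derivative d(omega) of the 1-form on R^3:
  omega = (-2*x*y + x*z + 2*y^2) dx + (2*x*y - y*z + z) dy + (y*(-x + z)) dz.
d(omega) = (2*x - 2*y) dx ∧ dy + (-x - y) dx ∧ dz + (-x + y + z - 1) dy ∧ dz

For a 1-form omega = sum_i f_i dx_i, the exterior derivative is
  d(omega) = sum_{i < j} (∂f_j/∂x_i - ∂f_i/∂x_j) dx_i ∧ dx_j.
  coefficient of dx ∧ dy: ∂f_2/∂x - ∂f_1/∂y = ∂(2*x*y - y*z + z)/∂x - ∂(-2*x*y + x*z + 2*y^2)/∂y = 2*x - 2*y
  coefficient of dx ∧ dz: ∂f_3/∂x - ∂f_1/∂z = ∂(y*(-x + z))/∂x - ∂(-2*x*y + x*z + 2*y^2)/∂z = -x - y
  coefficient of dy ∧ dz: ∂f_3/∂y - ∂f_2/∂z = ∂(y*(-x + z))/∂y - ∂(2*x*y - y*z + z)/∂z = -x + y + z - 1
Assembling: d(omega) = (2*x - 2*y) dx ∧ dy + (-x - y) dx ∧ dz + (-x + y + z - 1) dy ∧ dz.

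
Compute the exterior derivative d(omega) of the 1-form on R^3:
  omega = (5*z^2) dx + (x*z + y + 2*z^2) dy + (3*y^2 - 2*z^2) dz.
d(omega) = (z) dx ∧ dy + (-10*z) dx ∧ dz + (-x + 6*y - 4*z) dy ∧ dz

For a 1-form omega = sum_i f_i dx_i, the exterior derivative is
  d(omega) = sum_{i < j} (∂f_j/∂x_i - ∂f_i/∂x_j) dx_i ∧ dx_j.
  coefficient of dx ∧ dy: ∂f_2/∂x - ∂f_1/∂y = ∂(x*z + y + 2*z^2)/∂x - ∂(5*z^2)/∂y = z
  coefficient of dx ∧ dz: ∂f_3/∂x - ∂f_1/∂z = ∂(3*y^2 - 2*z^2)/∂x - ∂(5*z^2)/∂z = -10*z
  coefficient of dy ∧ dz: ∂f_3/∂y - ∂f_2/∂z = ∂(3*y^2 - 2*z^2)/∂y - ∂(x*z + y + 2*z^2)/∂z = -x + 6*y - 4*z
Assembling: d(omega) = (z) dx ∧ dy + (-10*z) dx ∧ dz + (-x + 6*y - 4*z) dy ∧ dz.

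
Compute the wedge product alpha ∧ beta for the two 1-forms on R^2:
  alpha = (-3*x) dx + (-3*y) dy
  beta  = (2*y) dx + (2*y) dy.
alpha ∧ beta = (6*y*(-x + y)) dx ∧ dy

Distribute the wedge, using dx_i ∧ dx_j = -dx_j ∧ dx_i and dx_i ∧ dx_i = 0. For each pair (i, j) with i < j, the coefficient of dx_i ∧ dx_j in alpha ∧ beta is (alpha_i * beta_j - alpha_j * beta_i). Collecting: alpha ∧ beta = (6*y*(-x + y)) dx ∧ dy.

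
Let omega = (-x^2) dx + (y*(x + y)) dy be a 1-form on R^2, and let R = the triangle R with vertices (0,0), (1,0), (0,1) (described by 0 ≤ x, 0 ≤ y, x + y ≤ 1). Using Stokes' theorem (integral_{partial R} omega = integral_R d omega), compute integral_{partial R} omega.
integral_(partial R) omega = 1/6

Stokes: integral_partial_R omega = integral_R d omega with d omega = (∂Q/∂x - ∂P/∂y) dx ∧ dy.
  ∂Q/∂x = y
  ∂P/∂y = 0
  integrand = ∂Q/∂x - ∂P/∂y = y.
Integrating over R: integral_0^1 integral_0^{1-x} (y) dy dx = 1/6.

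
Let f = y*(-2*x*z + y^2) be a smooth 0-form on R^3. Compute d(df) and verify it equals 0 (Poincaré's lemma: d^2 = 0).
d(df) = 0

Step 1: df = sum_i (∂f/∂x_i) dx_i = (-2*y*z) dx + (-2*x*z + 3*y^2) dy + (-2*x*y) dz.
Step 2: Apply d again. Using the 1-form formula, the coefficient of dx ∧ dy in d(df) is ∂^2 f/∂x ∂y - ∂^2 f/∂y ∂x = (-2*z) - (-2*z) = 0 (equality of mixed partials for smooth f).
Similarly for dx ∧ dz and dy ∧ dz — all coefficients vanish. So d(df) = 0.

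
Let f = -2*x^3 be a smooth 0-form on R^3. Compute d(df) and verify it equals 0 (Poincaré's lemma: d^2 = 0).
d(df) = 0

Step 1: df = sum_i (∂f/∂x_i) dx_i = (-6*x^2) dx + (0) dy + (0) dz.
Step 2: Apply d again. Using the 1-form formula, the coefficient of dx ∧ dy in d(df) is ∂^2 f/∂x ∂y - ∂^2 f/∂y ∂x = (0) - (0) = 0 (equality of mixed partials for smooth f).
Similarly for dx ∧ dz and dy ∧ dz — all coefficients vanish. So d(df) = 0.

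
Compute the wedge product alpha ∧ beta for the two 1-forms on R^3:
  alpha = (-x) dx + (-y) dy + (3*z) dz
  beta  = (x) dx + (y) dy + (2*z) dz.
alpha ∧ beta = (-5*x*z) dx ∧ dz + (-5*y*z) dy ∧ dz

Distribute the wedge, using dx_i ∧ dx_j = -dx_j ∧ dx_i and dx_i ∧ dx_i = 0. For each pair (i, j) with i < j, the coefficient of dx_i ∧ dx_j in alpha ∧ beta is (alpha_i * beta_j - alpha_j * beta_i). Collecting: alpha ∧ beta = (-5*x*z) dx ∧ dz + (-5*y*z) dy ∧ dz.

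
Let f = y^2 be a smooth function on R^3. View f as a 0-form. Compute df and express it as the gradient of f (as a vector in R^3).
df = (0) dx + (2*y) dy + (0) dz; grad f = (0, 2*y, 0)

For a 0-form f, d f = (∂f/∂x) dx + (∂f/∂y) dy + (∂f/∂z) dz. The components of the vector representation are exactly the entries of grad f in Cartesian coordinates:
  ∂f/∂x = 0
  ∂f/∂y = 2*y
  ∂f/∂z = 0.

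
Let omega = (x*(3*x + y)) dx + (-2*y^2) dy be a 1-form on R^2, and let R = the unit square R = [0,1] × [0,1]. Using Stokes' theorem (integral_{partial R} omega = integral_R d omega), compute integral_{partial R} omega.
integral_(partial R) omega = -1/2

Stokes: integral_partial_R omega = integral_R d omega with d omega = (∂Q/∂x - ∂P/∂y) dx ∧ dy.
  ∂Q/∂x = 0
  ∂P/∂y = x
  integrand = ∂Q/∂x - ∂P/∂y = -x.
Integrating over R: integral_0^1 integral_0^1 (-x) dx dy = -1/2.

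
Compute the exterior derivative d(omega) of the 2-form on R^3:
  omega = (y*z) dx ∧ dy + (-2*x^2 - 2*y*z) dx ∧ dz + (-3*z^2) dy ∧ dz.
d(omega) = (y + 2*z) dx ∧ dy ∧ dz

For a 2-form omega = sum_{i<j} g_{ij} dx_i ∧ dx_j, the exterior derivative is
  d(omega) = sum_{i<j} d(g_{ij}) ∧ dx_i ∧ dx_j = sum_{i<j, k} (∂g_{ij}/∂x_k) dx_k ∧ dx_i ∧ dx_j.
Expand each term, using dx_k ∧ dx_i ∧ dx_j = sgn(permutation) dx_{(a)} ∧ dx_{(b)} ∧ dx_{(c)} with (a < b < c) sorted:
  d(y*z) includes (∂/∂z)(y*z) dz = (y) dz, which multiplied by dx ∧ dy gives (y) dx ∧ dy ∧ dz
  d(-2*x^2 - 2*y*z) includes (∂/∂y)(-2*x^2 - 2*y*z) dy = (-2*z) dy, which multiplied by dx ∧ dz gives (2*z) dx ∧ dy ∧ dz
Collecting like 3-forms: d(omega) = (y + 2*z) dx ∧ dy ∧ dz.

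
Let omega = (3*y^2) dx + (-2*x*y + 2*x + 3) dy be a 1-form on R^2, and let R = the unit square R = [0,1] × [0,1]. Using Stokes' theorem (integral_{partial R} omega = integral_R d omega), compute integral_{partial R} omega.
integral_(partial R) omega = -2

Stokes: integral_partial_R omega = integral_R d omega with d omega = (∂Q/∂x - ∂P/∂y) dx ∧ dy.
  ∂Q/∂x = 2 - 2*y
  ∂P/∂y = 6*y
  integrand = ∂Q/∂x - ∂P/∂y = 2 - 8*y.
Integrating over R: integral_0^1 integral_0^1 (2 - 8*y) dx dy = -2.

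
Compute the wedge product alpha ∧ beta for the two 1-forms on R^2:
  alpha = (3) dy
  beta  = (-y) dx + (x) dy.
alpha ∧ beta = (3*y) dx ∧ dy

Distribute the wedge, using dx_i ∧ dx_j = -dx_j ∧ dx_i and dx_i ∧ dx_i = 0. For each pair (i, j) with i < j, the coefficient of dx_i ∧ dx_j in alpha ∧ beta is (alpha_i * beta_j - alpha_j * beta_i). Collecting: alpha ∧ beta = (3*y) dx ∧ dy.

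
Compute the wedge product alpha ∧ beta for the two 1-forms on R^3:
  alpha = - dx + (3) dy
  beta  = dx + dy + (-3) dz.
alpha ∧ beta = (-4) dx ∧ dy + (3) dx ∧ dz + (-9) dy ∧ dz

Distribute the wedge, using dx_i ∧ dx_j = -dx_j ∧ dx_i and dx_i ∧ dx_i = 0. For each pair (i, j) with i < j, the coefficient of dx_i ∧ dx_j in alpha ∧ beta is (alpha_i * beta_j - alpha_j * beta_i). Collecting: alpha ∧ beta = (-4) dx ∧ dy + (3) dx ∧ dz + (-9) dy ∧ dz.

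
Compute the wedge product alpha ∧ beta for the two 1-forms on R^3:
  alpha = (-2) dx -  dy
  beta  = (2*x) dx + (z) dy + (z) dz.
alpha ∧ beta = (2*x - 2*z) dx ∧ dy + (-2*z) dx ∧ dz + (-z) dy ∧ dz

Distribute the wedge, using dx_i ∧ dx_j = -dx_j ∧ dx_i and dx_i ∧ dx_i = 0. For each pair (i, j) with i < j, the coefficient of dx_i ∧ dx_j in alpha ∧ beta is (alpha_i * beta_j - alpha_j * beta_i). Collecting: alpha ∧ beta = (2*x - 2*z) dx ∧ dy + (-2*z) dx ∧ dz + (-z) dy ∧ dz.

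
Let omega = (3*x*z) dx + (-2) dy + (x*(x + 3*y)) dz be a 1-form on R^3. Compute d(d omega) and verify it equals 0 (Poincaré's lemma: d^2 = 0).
d(d omega) = 0

Step 1: d omega = sum_{i<j} (∂f_j/∂x_i - ∂f_i/∂x_j) dx_i ∧ dx_j:
  coeff of dx ∧ dy: 0
  coeff of dx ∧ dz: -x + 3*y
  coeff of dy ∧ dz: 3*x
Step 2: Apply d again to each 2-form coefficient. The only possible 3-form in R^3 is dx ∧ dy ∧ dz, with coefficient
  ∂(coeff of dy∧dz)/∂x - ∂(coeff of dx∧dz)/∂y + ∂(coeff of dx∧dy)/∂z
  = ∂/∂x (3*x) - ∂/∂y (-x + 3*y) + ∂/∂z (0).
Each of these terms simplifies to sums of mixed partials that cancel in pairs. The result is 0 (by equality of mixed partials for smooth functions — Schwarz / Clairaut).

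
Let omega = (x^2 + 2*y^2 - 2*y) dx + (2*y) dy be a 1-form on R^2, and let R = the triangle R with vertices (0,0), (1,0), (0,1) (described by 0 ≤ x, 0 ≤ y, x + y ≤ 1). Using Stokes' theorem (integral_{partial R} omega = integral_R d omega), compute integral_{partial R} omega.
integral_(partial R) omega = 1/3

Stokes: integral_partial_R omega = integral_R d omega with d omega = (∂Q/∂x - ∂P/∂y) dx ∧ dy.
  ∂Q/∂x = 0
  ∂P/∂y = 4*y - 2
  integrand = ∂Q/∂x - ∂P/∂y = 2 - 4*y.
Integrating over R: integral_0^1 integral_0^{1-x} (2 - 4*y) dy dx = 1/3.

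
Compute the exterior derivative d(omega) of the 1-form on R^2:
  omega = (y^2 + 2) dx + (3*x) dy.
d(omega) = (3 - 2*y) dx ∧ dy

For a 1-form omega = sum_i f_i dx_i, the exterior derivative is
  d(omega) = sum_{i < j} (∂f_j/∂x_i - ∂f_i/∂x_j) dx_i ∧ dx_j.
  coefficient of dx ∧ dy: ∂f_2/∂x - ∂f_1/∂y = ∂(3*x)/∂x - ∂(y^2 + 2)/∂y = 3 - 2*y
Assembling: d(omega) = (3 - 2*y) dx ∧ dy.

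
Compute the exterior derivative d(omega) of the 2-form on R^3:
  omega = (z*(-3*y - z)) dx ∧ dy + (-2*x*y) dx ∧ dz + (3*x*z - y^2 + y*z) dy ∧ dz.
d(omega) = (2*x - 3*y + z) dx ∧ dy ∧ dz

For a 2-form omega = sum_{i<j} g_{ij} dx_i ∧ dx_j, the exterior derivative is
  d(omega) = sum_{i<j} d(g_{ij}) ∧ dx_i ∧ dx_j = sum_{i<j, k} (∂g_{ij}/∂x_k) dx_k ∧ dx_i ∧ dx_j.
Expand each term, using dx_k ∧ dx_i ∧ dx_j = sgn(permutation) dx_{(a)} ∧ dx_{(b)} ∧ dx_{(c)} with (a < b < c) sorted:
  d(z*(-3*y - z)) includes (∂/∂z)(z*(-3*y - z)) dz = (-3*y - 2*z) dz, which multiplied by dx ∧ dy gives (-3*y - 2*z) dx ∧ dy ∧ dz
  d(-2*x*y) includes (∂/∂y)(-2*x*y) dy = (-2*x) dy, which multiplied by dx ∧ dz gives (2*x) dx ∧ dy ∧ dz
  d(3*x*z - y^2 + y*z) includes (∂/∂x)(3*x*z - y^2 + y*z) dx = (3*z) dx, which multiplied by dy ∧ dz gives (3*z) dx ∧ dy ∧ dz
Collecting like 3-forms: d(omega) = (2*x - 3*y + z) dx ∧ dy ∧ dz.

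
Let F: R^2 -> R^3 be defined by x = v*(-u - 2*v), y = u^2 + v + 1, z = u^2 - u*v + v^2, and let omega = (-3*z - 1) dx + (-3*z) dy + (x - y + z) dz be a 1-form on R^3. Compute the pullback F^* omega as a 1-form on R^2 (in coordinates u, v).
F^* omega = (-6*u^3 + 5*u^2*v - 9*u*v^2 - 2*u*v - 2*u + 4*v^3 + v^2 + 2*v) du + (3*u^3 + 11*u^2*v - 3*u^2 - 12*u*v^2 + 4*u*v + 2*u + 10*v^3 - 5*v^2 + 2*v) dv

Using F^*(f dg) = (f ∘ F) d(g ∘ F), substitute each coordinate x_i by F_i(u, v) in f_i, and replace dx_i by d F_i = (∂F_i/∂u) du + (∂F_i/∂v) dv.
  For the x component: f_1(F) = -3*u^2 + 3*u*v - 3*v^2 - 1; d F_1 = (-v) du + (-u - 4*v) dv
  For the y component: f_2(F) = -3*u^2 + 3*u*v - 3*v^2; d F_2 = (2*u) du + (1) dv
  For the z component: f_3(F) = -2*u*v - v^2 - v - 1; d F_3 = (2*u - v) du + (-u + 2*v) dv
Combining and collecting du, dv coefficients:
  coeff of du: -6*u^3 + 5*u^2*v - 9*u*v^2 - 2*u*v - 2*u + 4*v^3 + v^2 + 2*v
  coeff of dv: 3*u^3 + 11*u^2*v - 3*u^2 - 12*u*v^2 + 4*u*v + 2*u + 10*v^3 - 5*v^2 + 2*v
F^* omega = (-6*u^3 + 5*u^2*v - 9*u*v^2 - 2*u*v - 2*u + 4*v^3 + v^2 + 2*v) du + (3*u^3 + 11*u^2*v - 3*u^2 - 12*u*v^2 + 4*u*v + 2*u + 10*v^3 - 5*v^2 + 2*v) dv.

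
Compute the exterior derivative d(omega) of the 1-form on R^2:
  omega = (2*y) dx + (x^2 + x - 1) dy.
d(omega) = (2*x - 1) dx ∧ dy

For a 1-form omega = sum_i f_i dx_i, the exterior derivative is
  d(omega) = sum_{i < j} (∂f_j/∂x_i - ∂f_i/∂x_j) dx_i ∧ dx_j.
  coefficient of dx ∧ dy: ∂f_2/∂x - ∂f_1/∂y = ∂(x^2 + x - 1)/∂x - ∂(2*y)/∂y = 2*x - 1
Assembling: d(omega) = (2*x - 1) dx ∧ dy.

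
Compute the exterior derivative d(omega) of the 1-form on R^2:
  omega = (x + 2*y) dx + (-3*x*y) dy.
d(omega) = (-3*y - 2) dx ∧ dy

For a 1-form omega = sum_i f_i dx_i, the exterior derivative is
  d(omega) = sum_{i < j} (∂f_j/∂x_i - ∂f_i/∂x_j) dx_i ∧ dx_j.
  coefficient of dx ∧ dy: ∂f_2/∂x - ∂f_1/∂y = ∂(-3*x*y)/∂x - ∂(x + 2*y)/∂y = -3*y - 2
Assembling: d(omega) = (-3*y - 2) dx ∧ dy.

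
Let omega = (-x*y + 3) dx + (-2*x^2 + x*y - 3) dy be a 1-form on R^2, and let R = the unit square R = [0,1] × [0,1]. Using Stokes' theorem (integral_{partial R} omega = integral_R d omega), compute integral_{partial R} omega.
integral_(partial R) omega = -1

Stokes: integral_partial_R omega = integral_R d omega with d omega = (∂Q/∂x - ∂P/∂y) dx ∧ dy.
  ∂Q/∂x = -4*x + y
  ∂P/∂y = -x
  integrand = ∂Q/∂x - ∂P/∂y = -3*x + y.
Integrating over R: integral_0^1 integral_0^1 (-3*x + y) dx dy = -1.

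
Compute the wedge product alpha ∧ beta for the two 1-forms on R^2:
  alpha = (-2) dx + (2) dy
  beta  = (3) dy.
alpha ∧ beta = (-6) dx ∧ dy

Distribute the wedge, using dx_i ∧ dx_j = -dx_j ∧ dx_i and dx_i ∧ dx_i = 0. For each pair (i, j) with i < j, the coefficient of dx_i ∧ dx_j in alpha ∧ beta is (alpha_i * beta_j - alpha_j * beta_i). Collecting: alpha ∧ beta = (-6) dx ∧ dy.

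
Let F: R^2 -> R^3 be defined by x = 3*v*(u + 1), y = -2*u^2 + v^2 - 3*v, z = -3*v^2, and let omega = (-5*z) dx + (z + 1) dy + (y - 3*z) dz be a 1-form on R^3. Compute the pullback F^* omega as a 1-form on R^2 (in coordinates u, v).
F^* omega = (12*u*v^2 - 4*u + 45*v^3) du + (12*u^2*v + 45*u*v^2 - 66*v^3 + 72*v^2 + 2*v - 3) dv

Using F^*(f dg) = (f ∘ F) d(g ∘ F), substitute each coordinate x_i by F_i(u, v) in f_i, and replace dx_i by d F_i = (∂F_i/∂u) du + (∂F_i/∂v) dv.
  For the x component: f_1(F) = 15*v^2; d F_1 = (3*v) du + (3*u + 3) dv
  For the y component: f_2(F) = 1 - 3*v^2; d F_2 = (-4*u) du + (2*v - 3) dv
  For the z component: f_3(F) = -2*u^2 + 10*v^2 - 3*v; d F_3 = (0) du + (-6*v) dv
Combining and collecting du, dv coefficients:
  coeff of du: 12*u*v^2 - 4*u + 45*v^3
  coeff of dv: 12*u^2*v + 45*u*v^2 - 66*v^3 + 72*v^2 + 2*v - 3
F^* omega = (12*u*v^2 - 4*u + 45*v^3) du + (12*u^2*v + 45*u*v^2 - 66*v^3 + 72*v^2 + 2*v - 3) dv.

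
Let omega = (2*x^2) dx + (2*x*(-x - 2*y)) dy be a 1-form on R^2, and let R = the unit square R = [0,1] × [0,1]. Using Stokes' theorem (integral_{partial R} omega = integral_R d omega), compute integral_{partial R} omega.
integral_(partial R) omega = -4

Stokes: integral_partial_R omega = integral_R d omega with d omega = (∂Q/∂x - ∂P/∂y) dx ∧ dy.
  ∂Q/∂x = -4*x - 4*y
  ∂P/∂y = 0
  integrand = ∂Q/∂x - ∂P/∂y = -4*x - 4*y.
Integrating over R: integral_0^1 integral_0^1 (-4*x - 4*y) dx dy = -4.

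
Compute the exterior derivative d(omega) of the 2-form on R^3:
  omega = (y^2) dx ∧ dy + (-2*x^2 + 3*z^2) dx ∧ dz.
d(omega) = 0

For a 2-form omega = sum_{i<j} g_{ij} dx_i ∧ dx_j, the exterior derivative is
  d(omega) = sum_{i<j} d(g_{ij}) ∧ dx_i ∧ dx_j = sum_{i<j, k} (∂g_{ij}/∂x_k) dx_k ∧ dx_i ∧ dx_j.
Expand each term, using dx_k ∧ dx_i ∧ dx_j = sgn(permutation) dx_{(a)} ∧ dx_{(b)} ∧ dx_{(c)} with (a < b < c) sorted:

Collecting like 3-forms: d(omega) = 0.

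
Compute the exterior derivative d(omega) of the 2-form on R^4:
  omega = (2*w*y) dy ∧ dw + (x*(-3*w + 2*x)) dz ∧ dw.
d(omega) = (-3*w + 4*x) dx ∧ dz ∧ dw

For a 2-form omega = sum_{i<j} g_{ij} dx_i ∧ dx_j, the exterior derivative is
  d(omega) = sum_{i<j} d(g_{ij}) ∧ dx_i ∧ dx_j = sum_{i<j, k} (∂g_{ij}/∂x_k) dx_k ∧ dx_i ∧ dx_j.
Expand each term, using dx_k ∧ dx_i ∧ dx_j = sgn(permutation) dx_{(a)} ∧ dx_{(b)} ∧ dx_{(c)} with (a < b < c) sorted:
  d(x*(-3*w + 2*x)) includes (∂/∂x)(x*(-3*w + 2*x)) dx = (-3*w + 4*x) dx, which multiplied by dz ∧ dw gives (-3*w + 4*x) dx ∧ dz ∧ dw
Collecting like 3-forms: d(omega) = (-3*w + 4*x) dx ∧ dz ∧ dw.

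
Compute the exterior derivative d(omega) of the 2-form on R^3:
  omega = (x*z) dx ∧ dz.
d(omega) = 0

For a 2-form omega = sum_{i<j} g_{ij} dx_i ∧ dx_j, the exterior derivative is
  d(omega) = sum_{i<j} d(g_{ij}) ∧ dx_i ∧ dx_j = sum_{i<j, k} (∂g_{ij}/∂x_k) dx_k ∧ dx_i ∧ dx_j.
Expand each term, using dx_k ∧ dx_i ∧ dx_j = sgn(permutation) dx_{(a)} ∧ dx_{(b)} ∧ dx_{(c)} with (a < b < c) sorted:

Collecting like 3-forms: d(omega) = 0.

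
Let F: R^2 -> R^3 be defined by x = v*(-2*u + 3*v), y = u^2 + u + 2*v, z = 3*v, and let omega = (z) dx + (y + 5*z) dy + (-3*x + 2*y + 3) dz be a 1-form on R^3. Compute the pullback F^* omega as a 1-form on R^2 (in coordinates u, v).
F^* omega = (2*u^3 + 3*u^2 + 34*u*v + u - 6*v^2 + 17*v) du + (8*u^2 + 12*u*v + 8*u - 9*v^2 + 46*v + 9) dv

Using F^*(f dg) = (f ∘ F) d(g ∘ F), substitute each coordinate x_i by F_i(u, v) in f_i, and replace dx_i by d F_i = (∂F_i/∂u) du + (∂F_i/∂v) dv.
  For the x component: f_1(F) = 3*v; d F_1 = (-2*v) du + (-2*u + 6*v) dv
  For the y component: f_2(F) = u^2 + u + 17*v; d F_2 = (2*u + 1) du + (2) dv
  For the z component: f_3(F) = 2*u^2 + 6*u*v + 2*u - 9*v^2 + 4*v + 3; d F_3 = (0) du + (3) dv
Combining and collecting du, dv coefficients:
  coeff of du: 2*u^3 + 3*u^2 + 34*u*v + u - 6*v^2 + 17*v
  coeff of dv: 8*u^2 + 12*u*v + 8*u - 9*v^2 + 46*v + 9
F^* omega = (2*u^3 + 3*u^2 + 34*u*v + u - 6*v^2 + 17*v) du + (8*u^2 + 12*u*v + 8*u - 9*v^2 + 46*v + 9) dv.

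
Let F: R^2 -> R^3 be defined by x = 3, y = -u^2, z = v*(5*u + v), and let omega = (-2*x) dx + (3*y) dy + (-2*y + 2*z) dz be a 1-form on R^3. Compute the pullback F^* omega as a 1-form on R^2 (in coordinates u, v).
F^* omega = (6*u^3 + 10*u^2*v + 50*u*v^2 + 10*v^3) du + (10*u^3 + 54*u^2*v + 30*u*v^2 + 4*v^3) dv

Using F^*(f dg) = (f ∘ F) d(g ∘ F), substitute each coordinate x_i by F_i(u, v) in f_i, and replace dx_i by d F_i = (∂F_i/∂u) du + (∂F_i/∂v) dv.
  For the x component: f_1(F) = -6; d F_1 = (0) du + (0) dv
  For the y component: f_2(F) = -3*u^2; d F_2 = (-2*u) du + (0) dv
  For the z component: f_3(F) = 2*u^2 + 10*u*v + 2*v^2; d F_3 = (5*v) du + (5*u + 2*v) dv
Combining and collecting du, dv coefficients:
  coeff of du: 6*u^3 + 10*u^2*v + 50*u*v^2 + 10*v^3
  coeff of dv: 10*u^3 + 54*u^2*v + 30*u*v^2 + 4*v^3
F^* omega = (6*u^3 + 10*u^2*v + 50*u*v^2 + 10*v^3) du + (10*u^3 + 54*u^2*v + 30*u*v^2 + 4*v^3) dv.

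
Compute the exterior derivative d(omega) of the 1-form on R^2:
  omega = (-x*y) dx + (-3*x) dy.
d(omega) = (x - 3) dx ∧ dy

For a 1-form omega = sum_i f_i dx_i, the exterior derivative is
  d(omega) = sum_{i < j} (∂f_j/∂x_i - ∂f_i/∂x_j) dx_i ∧ dx_j.
  coefficient of dx ∧ dy: ∂f_2/∂x - ∂f_1/∂y = ∂(-3*x)/∂x - ∂(-x*y)/∂y = x - 3
Assembling: d(omega) = (x - 3) dx ∧ dy.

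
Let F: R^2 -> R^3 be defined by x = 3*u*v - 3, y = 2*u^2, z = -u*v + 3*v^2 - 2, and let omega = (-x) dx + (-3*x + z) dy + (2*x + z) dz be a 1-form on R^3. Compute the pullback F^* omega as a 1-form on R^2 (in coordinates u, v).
F^* omega = (-40*u^2*v - 2*u*v^2 + 28*u - 3*v^3 + 17*v) du + (-14*u^2*v + 27*u*v^2 + 17*u + 18*v^3 - 48*v) dv

Using F^*(f dg) = (f ∘ F) d(g ∘ F), substitute each coordinate x_i by F_i(u, v) in f_i, and replace dx_i by d F_i = (∂F_i/∂u) du + (∂F_i/∂v) dv.
  For the x component: f_1(F) = -3*u*v + 3; d F_1 = (3*v) du + (3*u) dv
  For the y component: f_2(F) = -10*u*v + 3*v^2 + 7; d F_2 = (4*u) du + (0) dv
  For the z component: f_3(F) = 5*u*v + 3*v^2 - 8; d F_3 = (-v) du + (-u + 6*v) dv
Combining and collecting du, dv coefficients:
  coeff of du: -40*u^2*v - 2*u*v^2 + 28*u - 3*v^3 + 17*v
  coeff of dv: -14*u^2*v + 27*u*v^2 + 17*u + 18*v^3 - 48*v
F^* omega = (-40*u^2*v - 2*u*v^2 + 28*u - 3*v^3 + 17*v) du + (-14*u^2*v + 27*u*v^2 + 17*u + 18*v^3 - 48*v) dv.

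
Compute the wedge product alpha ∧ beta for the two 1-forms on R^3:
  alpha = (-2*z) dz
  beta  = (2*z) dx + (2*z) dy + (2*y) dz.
alpha ∧ beta = (4*z^2) dx ∧ dz + (4*z^2) dy ∧ dz

Distribute the wedge, using dx_i ∧ dx_j = -dx_j ∧ dx_i and dx_i ∧ dx_i = 0. For each pair (i, j) with i < j, the coefficient of dx_i ∧ dx_j in alpha ∧ beta is (alpha_i * beta_j - alpha_j * beta_i). Collecting: alpha ∧ beta = (4*z^2) dx ∧ dz + (4*z^2) dy ∧ dz.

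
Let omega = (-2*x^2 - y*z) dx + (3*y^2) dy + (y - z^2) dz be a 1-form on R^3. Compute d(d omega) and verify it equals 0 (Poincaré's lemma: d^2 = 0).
d(d omega) = 0

Step 1: d omega = sum_{i<j} (∂f_j/∂x_i - ∂f_i/∂x_j) dx_i ∧ dx_j:
  coeff of dx ∧ dy: z
  coeff of dx ∧ dz: y
  coeff of dy ∧ dz: 1
Step 2: Apply d again to each 2-form coefficient. The only possible 3-form in R^3 is dx ∧ dy ∧ dz, with coefficient
  ∂(coeff of dy∧dz)/∂x - ∂(coeff of dx∧dz)/∂y + ∂(coeff of dx∧dy)/∂z
  = ∂/∂x (1) - ∂/∂y (y) + ∂/∂z (z).
Each of these terms simplifies to sums of mixed partials that cancel in pairs. The result is 0 (by equality of mixed partials for smooth functions — Schwarz / Clairaut).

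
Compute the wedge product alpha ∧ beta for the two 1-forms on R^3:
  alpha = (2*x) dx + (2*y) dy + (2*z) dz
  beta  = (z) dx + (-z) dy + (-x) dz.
alpha ∧ beta = (-2*z*(x + y)) dx ∧ dy + (-2*x^2 - 2*z^2) dx ∧ dz + (-2*x*y + 2*z^2) dy ∧ dz

Distribute the wedge, using dx_i ∧ dx_j = -dx_j ∧ dx_i and dx_i ∧ dx_i = 0. For each pair (i, j) with i < j, the coefficient of dx_i ∧ dx_j in alpha ∧ beta is (alpha_i * beta_j - alpha_j * beta_i). Collecting: alpha ∧ beta = (-2*z*(x + y)) dx ∧ dy + (-2*x^2 - 2*z^2) dx ∧ dz + (-2*x*y + 2*z^2) dy ∧ dz.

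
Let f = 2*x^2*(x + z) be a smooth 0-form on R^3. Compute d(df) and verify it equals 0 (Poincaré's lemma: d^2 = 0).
d(df) = 0

Step 1: df = sum_i (∂f/∂x_i) dx_i = (2*x*(3*x + 2*z)) dx + (0) dy + (2*x^2) dz.
Step 2: Apply d again. Using the 1-form formula, the coefficient of dx ∧ dy in d(df) is ∂^2 f/∂x ∂y - ∂^2 f/∂y ∂x = (0) - (0) = 0 (equality of mixed partials for smooth f).
Similarly for dx ∧ dz and dy ∧ dz — all coefficients vanish. So d(df) = 0.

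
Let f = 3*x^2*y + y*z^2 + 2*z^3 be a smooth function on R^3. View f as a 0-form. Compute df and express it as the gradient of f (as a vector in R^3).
df = (6*x*y) dx + (3*x^2 + z^2) dy + (2*z*(y + 3*z)) dz; grad f = (6*x*y, 3*x^2 + z^2, 2*z*(y + 3*z))

For a 0-form f, d f = (∂f/∂x) dx + (∂f/∂y) dy + (∂f/∂z) dz. The components of the vector representation are exactly the entries of grad f in Cartesian coordinates:
  ∂f/∂x = 6*x*y
  ∂f/∂y = 3*x^2 + z^2
  ∂f/∂z = 2*z*(y + 3*z).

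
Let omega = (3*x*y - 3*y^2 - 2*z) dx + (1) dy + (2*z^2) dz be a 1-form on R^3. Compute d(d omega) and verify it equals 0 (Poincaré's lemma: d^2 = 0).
d(d omega) = 0

Step 1: d omega = sum_{i<j} (∂f_j/∂x_i - ∂f_i/∂x_j) dx_i ∧ dx_j:
  coeff of dx ∧ dy: -3*x + 6*y
  coeff of dx ∧ dz: 2
  coeff of dy ∧ dz: 0
Step 2: Apply d again to each 2-form coefficient. The only possible 3-form in R^3 is dx ∧ dy ∧ dz, with coefficient
  ∂(coeff of dy∧dz)/∂x - ∂(coeff of dx∧dz)/∂y + ∂(coeff of dx∧dy)/∂z
  = ∂/∂x (0) - ∂/∂y (2) + ∂/∂z (-3*x + 6*y).
Each of these terms simplifies to sums of mixed partials that cancel in pairs. The result is 0 (by equality of mixed partials for smooth functions — Schwarz / Clairaut).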